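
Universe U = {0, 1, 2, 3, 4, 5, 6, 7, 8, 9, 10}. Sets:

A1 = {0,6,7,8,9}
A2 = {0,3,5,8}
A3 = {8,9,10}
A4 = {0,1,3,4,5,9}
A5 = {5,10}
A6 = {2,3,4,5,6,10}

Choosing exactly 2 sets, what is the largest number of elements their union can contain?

10

Choosing A1, A6 covers {0, 2, 3, 4, 5, 6, 7, 8, 9, 10} — 10 elements.
No choice of 2 sets does better; here 1 is left uncovered.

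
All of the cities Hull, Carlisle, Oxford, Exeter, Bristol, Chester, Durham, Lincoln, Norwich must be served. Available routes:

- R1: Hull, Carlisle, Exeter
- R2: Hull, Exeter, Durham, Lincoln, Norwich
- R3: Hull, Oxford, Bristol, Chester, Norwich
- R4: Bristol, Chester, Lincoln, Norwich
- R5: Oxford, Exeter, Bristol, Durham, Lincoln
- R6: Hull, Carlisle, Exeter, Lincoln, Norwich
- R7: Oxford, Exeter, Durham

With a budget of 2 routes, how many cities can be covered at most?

Choosing R2, R3 covers {Hull, Oxford, Exeter, Bristol, Chester, Durham, Lincoln, Norwich} — 8 cities.
No choice of 2 routes does better; here Carlisle is left uncovered.

8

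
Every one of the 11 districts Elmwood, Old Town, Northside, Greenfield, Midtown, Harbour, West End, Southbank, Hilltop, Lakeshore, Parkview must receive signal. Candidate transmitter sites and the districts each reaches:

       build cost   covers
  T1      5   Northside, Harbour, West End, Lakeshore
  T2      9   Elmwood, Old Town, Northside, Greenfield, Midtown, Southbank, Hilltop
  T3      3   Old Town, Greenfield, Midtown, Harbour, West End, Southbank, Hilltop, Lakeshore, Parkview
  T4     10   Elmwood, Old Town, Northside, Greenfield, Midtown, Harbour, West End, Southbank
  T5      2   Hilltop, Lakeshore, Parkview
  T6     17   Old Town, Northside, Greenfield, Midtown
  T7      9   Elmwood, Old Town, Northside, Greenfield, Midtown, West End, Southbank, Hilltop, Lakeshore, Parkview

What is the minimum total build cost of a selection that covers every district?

12

T2, T3 cover every district at build cost 9 + 3 = 12.
Any cover uses at least 2 transmitter sites; among all covering selections none totals below 12.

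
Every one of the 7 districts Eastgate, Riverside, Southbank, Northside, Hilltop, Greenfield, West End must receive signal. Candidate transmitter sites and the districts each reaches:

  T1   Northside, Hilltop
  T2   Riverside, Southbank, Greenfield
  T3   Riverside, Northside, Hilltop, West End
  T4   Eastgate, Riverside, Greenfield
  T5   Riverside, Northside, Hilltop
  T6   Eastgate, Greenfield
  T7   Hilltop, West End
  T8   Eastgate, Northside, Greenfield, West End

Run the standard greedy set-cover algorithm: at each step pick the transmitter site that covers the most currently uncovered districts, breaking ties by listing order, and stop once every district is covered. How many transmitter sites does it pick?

3

Pick 1: T3 covers 4 new districts (Riverside, Northside, Hilltop, West End).
Pick 2: T2 covers 2 new districts (Southbank, Greenfield).
Pick 3: T4 covers 1 new districts (Eastgate).
Greedy uses 3 transmitter sites.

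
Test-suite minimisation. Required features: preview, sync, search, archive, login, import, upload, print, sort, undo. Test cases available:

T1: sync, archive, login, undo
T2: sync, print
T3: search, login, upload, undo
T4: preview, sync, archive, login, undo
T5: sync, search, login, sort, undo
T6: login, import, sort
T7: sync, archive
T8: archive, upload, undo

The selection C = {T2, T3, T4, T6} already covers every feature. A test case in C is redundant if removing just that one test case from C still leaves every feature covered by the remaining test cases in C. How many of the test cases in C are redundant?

Drop T2: print uncovered — not redundant.
Drop T3: search, upload uncovered — not redundant.
Drop T4: preview, archive uncovered — not redundant.
Drop T6: import, sort uncovered — not redundant.
None of the test cases in C is redundant.

0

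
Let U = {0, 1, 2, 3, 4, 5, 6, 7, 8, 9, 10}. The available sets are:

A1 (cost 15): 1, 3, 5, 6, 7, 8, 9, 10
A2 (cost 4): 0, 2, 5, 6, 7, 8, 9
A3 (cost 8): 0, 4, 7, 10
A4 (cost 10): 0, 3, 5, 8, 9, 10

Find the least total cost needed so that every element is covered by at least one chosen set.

27

A1, A2, A3 cover every element at cost 15 + 4 + 8 = 27.
Any cover uses at least 3 sets; among all covering selections none totals below 27.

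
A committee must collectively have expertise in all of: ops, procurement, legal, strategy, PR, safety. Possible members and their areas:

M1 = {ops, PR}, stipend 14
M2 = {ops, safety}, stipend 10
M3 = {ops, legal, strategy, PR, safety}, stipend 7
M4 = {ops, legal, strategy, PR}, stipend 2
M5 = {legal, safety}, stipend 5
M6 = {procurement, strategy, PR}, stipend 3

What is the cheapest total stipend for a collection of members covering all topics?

10

M3, M6 cover every topic at stipend 7 + 3 = 10.
Any cover uses at least 2 members; among all covering selections none totals below 10.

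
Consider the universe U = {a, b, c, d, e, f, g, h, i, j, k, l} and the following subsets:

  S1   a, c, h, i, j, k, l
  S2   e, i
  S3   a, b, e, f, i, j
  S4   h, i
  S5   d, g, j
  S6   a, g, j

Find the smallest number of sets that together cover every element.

S1, S3, S5 together cover {a, b, c, d, e, f, g, h, i, j, k, l} — every element.
No 2 of the 6 sets cover everything (all 15 pairs fall short), so 3 is minimum.

3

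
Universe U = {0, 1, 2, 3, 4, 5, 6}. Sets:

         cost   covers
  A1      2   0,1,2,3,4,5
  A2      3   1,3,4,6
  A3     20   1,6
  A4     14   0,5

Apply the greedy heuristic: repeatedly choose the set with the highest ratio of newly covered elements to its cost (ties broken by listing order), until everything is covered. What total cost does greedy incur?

5

Pick 1: A1 adds 6 new (0, 1, 2, 3, 4, 5) at cost 2 (ratio 6/2).
Pick 2: A2 adds 1 new (6) at cost 3 (ratio 1/3).
Greedy total cost: 2 + 3 = 5.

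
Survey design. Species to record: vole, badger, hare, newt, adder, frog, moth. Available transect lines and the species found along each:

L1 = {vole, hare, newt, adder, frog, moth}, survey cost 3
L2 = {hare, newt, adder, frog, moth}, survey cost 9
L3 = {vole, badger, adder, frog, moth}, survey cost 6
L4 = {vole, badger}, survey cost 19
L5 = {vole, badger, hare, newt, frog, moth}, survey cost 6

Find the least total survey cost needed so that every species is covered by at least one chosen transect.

9

L1, L3 cover every species at survey cost 3 + 6 = 9.
Any cover uses at least 2 transects; among all covering selections none totals below 9.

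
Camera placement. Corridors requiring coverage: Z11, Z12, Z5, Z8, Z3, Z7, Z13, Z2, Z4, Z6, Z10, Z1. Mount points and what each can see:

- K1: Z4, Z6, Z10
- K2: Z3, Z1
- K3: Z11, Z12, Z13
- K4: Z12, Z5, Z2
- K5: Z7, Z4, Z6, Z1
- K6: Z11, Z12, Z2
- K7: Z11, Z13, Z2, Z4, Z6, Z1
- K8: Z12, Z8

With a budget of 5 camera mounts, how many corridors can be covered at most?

11

Choosing K1, K2, K3, K4, K5 covers {Z11, Z12, Z5, Z3, Z7, Z13, Z2, Z4, Z6, Z10, Z1} — 11 corridors.
No choice of 5 camera mounts does better; here Z8 is left uncovered.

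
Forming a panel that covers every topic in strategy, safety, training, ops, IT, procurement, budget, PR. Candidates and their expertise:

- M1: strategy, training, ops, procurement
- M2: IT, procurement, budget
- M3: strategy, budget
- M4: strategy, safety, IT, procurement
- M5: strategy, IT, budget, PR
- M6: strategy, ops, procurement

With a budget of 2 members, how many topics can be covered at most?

7

Choosing M1, M5 covers {strategy, training, ops, IT, procurement, budget, PR} — 7 topics.
No choice of 2 members does better; here safety is left uncovered.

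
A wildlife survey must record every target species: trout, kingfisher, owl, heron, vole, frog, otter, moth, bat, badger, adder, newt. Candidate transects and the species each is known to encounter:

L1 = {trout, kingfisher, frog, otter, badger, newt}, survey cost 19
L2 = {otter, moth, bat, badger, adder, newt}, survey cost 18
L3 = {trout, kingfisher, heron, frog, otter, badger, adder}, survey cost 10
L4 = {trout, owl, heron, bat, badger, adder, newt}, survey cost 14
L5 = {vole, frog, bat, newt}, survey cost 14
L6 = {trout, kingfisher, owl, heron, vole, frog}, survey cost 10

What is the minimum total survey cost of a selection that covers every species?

L2, L6 cover every species at survey cost 18 + 10 = 28.
Any cover uses at least 2 transects; among all covering selections none totals below 28.
Greedy by coverage-per-survey cost would pick L3, L4, L6, L2 for 52 — worse than the optimum 28.

28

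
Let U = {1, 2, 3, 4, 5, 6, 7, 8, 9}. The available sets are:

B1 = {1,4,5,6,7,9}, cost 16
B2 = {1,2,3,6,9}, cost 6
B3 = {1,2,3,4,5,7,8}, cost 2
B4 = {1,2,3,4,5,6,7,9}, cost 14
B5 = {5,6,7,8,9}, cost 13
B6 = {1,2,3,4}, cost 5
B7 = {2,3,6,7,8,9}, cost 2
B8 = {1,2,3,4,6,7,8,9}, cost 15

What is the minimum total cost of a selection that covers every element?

B3, B7 cover every element at cost 2 + 2 = 4.
Any cover uses at least 2 sets; among all covering selections none totals below 4.

4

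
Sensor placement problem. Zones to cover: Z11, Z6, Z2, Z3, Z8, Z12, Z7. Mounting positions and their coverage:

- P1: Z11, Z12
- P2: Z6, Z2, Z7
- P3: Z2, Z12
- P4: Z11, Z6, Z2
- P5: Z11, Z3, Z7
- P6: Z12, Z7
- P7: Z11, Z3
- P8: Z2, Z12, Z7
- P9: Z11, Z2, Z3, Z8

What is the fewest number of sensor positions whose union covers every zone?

3

P1, P2, P9 together cover {Z11, Z6, Z2, Z3, Z8, Z12, Z7} — every zone.
No 2 of the 9 sensor positions cover everything (all 36 pairs fall short), so 3 is minimum.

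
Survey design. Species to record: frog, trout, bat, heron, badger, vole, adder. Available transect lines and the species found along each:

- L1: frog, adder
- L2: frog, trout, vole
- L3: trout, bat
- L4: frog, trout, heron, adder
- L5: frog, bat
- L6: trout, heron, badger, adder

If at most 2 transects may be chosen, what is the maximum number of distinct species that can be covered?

6

Choosing L2, L6 covers {frog, trout, heron, badger, vole, adder} — 6 species.
No choice of 2 transects does better; here bat is left uncovered.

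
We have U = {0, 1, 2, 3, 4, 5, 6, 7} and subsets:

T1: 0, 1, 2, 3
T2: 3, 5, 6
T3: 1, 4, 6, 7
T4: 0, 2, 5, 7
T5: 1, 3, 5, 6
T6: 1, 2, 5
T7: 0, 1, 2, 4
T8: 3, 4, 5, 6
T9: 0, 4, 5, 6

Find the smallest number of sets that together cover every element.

3

T1, T2, T3 together cover {0, 1, 2, 3, 4, 5, 6, 7} — every element.
No 2 of the 9 sets cover everything (all 36 pairs fall short), so 3 is minimum.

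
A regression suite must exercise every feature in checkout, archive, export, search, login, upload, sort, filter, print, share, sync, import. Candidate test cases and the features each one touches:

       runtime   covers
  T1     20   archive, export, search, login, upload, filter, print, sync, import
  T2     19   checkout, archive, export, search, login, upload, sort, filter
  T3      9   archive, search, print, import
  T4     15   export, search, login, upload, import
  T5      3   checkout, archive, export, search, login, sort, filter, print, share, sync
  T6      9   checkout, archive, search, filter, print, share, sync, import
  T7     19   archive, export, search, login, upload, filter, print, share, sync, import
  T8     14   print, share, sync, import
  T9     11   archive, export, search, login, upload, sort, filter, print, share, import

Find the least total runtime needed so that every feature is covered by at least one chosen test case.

14

T5, T9 cover every feature at runtime 3 + 11 = 14.
Any cover uses at least 2 test cases; among all covering selections none totals below 14.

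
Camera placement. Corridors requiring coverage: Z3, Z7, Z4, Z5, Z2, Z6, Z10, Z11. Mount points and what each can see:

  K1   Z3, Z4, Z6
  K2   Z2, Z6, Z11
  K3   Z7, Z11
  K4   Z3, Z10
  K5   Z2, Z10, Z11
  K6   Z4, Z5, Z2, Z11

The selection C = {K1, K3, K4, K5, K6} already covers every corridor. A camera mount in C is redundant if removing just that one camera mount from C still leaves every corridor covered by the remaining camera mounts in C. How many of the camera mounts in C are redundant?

2

Drop K1: Z6 uncovered — not redundant.
Drop K3: Z7 uncovered — not redundant.
Drop K4: the rest still cover every corridor — redundant.
Drop K5: the rest still cover every corridor — redundant.
Drop K6: Z5 uncovered — not redundant.
2 redundant: K4, K5.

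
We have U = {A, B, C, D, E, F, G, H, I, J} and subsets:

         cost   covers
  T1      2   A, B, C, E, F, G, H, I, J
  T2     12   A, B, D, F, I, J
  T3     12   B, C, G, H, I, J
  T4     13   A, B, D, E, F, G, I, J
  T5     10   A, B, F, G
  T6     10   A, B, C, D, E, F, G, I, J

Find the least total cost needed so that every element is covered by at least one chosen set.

12

T1, T6 cover every element at cost 2 + 10 = 12.
Any cover uses at least 2 sets; among all covering selections none totals below 12.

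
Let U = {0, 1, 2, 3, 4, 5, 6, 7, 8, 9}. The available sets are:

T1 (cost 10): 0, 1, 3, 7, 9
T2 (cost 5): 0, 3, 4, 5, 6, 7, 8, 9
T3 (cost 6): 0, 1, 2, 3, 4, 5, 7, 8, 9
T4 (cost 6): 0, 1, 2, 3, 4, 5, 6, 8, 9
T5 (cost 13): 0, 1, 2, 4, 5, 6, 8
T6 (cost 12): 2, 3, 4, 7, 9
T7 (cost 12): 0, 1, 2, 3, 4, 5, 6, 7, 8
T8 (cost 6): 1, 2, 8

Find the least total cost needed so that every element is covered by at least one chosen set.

11

T2, T3 cover every element at cost 5 + 6 = 11.
Any cover uses at least 2 sets; among all covering selections none totals below 11.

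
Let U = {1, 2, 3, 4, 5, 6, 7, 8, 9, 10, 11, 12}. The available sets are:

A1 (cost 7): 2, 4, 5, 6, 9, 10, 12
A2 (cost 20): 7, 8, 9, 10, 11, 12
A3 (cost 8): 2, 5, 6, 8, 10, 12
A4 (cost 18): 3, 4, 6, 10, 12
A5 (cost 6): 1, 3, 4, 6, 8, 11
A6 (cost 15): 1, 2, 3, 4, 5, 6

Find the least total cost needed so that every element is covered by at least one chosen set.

A1, A2, A5 cover every element at cost 7 + 20 + 6 = 33.
Any cover uses at least 2 sets; among all covering selections none totals below 33.

33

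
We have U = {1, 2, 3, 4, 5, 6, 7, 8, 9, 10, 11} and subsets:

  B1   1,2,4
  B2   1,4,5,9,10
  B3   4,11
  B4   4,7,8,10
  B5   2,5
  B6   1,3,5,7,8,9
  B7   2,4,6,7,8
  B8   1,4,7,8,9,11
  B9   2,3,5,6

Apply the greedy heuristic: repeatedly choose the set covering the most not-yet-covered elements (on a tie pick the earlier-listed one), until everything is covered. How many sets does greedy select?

Pick 1: B6 covers 6 new elements (1, 3, 5, 7, 8, 9).
Pick 2: B7 covers 3 new elements (2, 4, 6).
Pick 3: B2 covers 1 new elements (10).
Pick 4: B3 covers 1 new elements (11).
Greedy uses 4 sets. (The true minimum is 3.)

4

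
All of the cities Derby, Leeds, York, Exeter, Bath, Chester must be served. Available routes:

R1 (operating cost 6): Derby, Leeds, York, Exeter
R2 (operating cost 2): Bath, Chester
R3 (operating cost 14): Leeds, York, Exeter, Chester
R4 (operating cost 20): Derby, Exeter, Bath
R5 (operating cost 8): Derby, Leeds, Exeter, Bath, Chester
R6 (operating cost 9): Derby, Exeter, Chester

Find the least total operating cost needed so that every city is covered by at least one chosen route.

R1, R2 cover every city at operating cost 6 + 2 = 8.
Any cover uses at least 2 routes; among all covering selections none totals below 8.

8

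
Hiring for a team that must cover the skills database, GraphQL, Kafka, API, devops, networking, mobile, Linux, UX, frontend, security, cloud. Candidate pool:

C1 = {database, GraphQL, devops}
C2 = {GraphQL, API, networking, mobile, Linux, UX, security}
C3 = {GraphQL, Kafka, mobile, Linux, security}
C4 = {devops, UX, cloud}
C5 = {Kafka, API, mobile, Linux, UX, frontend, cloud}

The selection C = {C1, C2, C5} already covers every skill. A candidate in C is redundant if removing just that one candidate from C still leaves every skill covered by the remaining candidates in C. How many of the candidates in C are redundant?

0

Drop C1: database, devops uncovered — not redundant.
Drop C2: networking, security uncovered — not redundant.
Drop C5: Kafka, frontend, cloud uncovered — not redundant.
None of the candidates in C is redundant.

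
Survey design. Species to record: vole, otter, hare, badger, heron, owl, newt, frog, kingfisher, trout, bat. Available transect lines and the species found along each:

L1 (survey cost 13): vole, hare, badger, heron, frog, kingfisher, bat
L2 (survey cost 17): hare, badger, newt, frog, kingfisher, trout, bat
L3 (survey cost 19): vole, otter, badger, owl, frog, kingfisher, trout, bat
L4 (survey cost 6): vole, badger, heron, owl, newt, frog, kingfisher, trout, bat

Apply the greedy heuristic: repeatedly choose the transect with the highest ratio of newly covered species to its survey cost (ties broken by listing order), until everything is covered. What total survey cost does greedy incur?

38

Pick 1: L4 adds 9 new (vole, badger, heron, owl, newt, frog, kingfisher, trout, bat) at survey cost 6 (ratio 9/6).
Pick 2: L1 adds 1 new (hare) at survey cost 13 (ratio 1/13).
Pick 3: L3 adds 1 new (otter) at survey cost 19 (ratio 1/19).
Greedy total survey cost: 6 + 13 + 19 = 38.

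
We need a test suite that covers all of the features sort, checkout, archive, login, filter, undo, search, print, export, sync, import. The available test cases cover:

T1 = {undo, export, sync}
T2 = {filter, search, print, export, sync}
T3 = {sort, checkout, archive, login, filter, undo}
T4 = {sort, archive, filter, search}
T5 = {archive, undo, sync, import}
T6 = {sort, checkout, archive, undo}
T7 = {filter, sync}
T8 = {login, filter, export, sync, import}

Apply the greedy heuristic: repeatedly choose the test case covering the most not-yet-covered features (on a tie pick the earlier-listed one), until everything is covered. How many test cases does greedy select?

3

Pick 1: T3 covers 6 new features (sort, checkout, archive, login, filter, undo).
Pick 2: T2 covers 4 new features (search, print, export, sync).
Pick 3: T5 covers 1 new features (import).
Greedy uses 3 test cases.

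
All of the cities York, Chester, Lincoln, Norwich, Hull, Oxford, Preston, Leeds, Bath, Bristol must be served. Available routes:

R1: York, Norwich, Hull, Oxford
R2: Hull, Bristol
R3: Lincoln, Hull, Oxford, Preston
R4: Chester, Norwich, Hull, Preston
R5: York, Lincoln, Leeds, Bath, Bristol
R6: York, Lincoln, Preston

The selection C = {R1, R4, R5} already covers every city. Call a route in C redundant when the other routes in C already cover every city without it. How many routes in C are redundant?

Drop R1: Oxford uncovered — not redundant.
Drop R4: Chester, Preston uncovered — not redundant.
Drop R5: Lincoln, Leeds, Bath, Bristol uncovered — not redundant.
None of the routes in C is redundant.

0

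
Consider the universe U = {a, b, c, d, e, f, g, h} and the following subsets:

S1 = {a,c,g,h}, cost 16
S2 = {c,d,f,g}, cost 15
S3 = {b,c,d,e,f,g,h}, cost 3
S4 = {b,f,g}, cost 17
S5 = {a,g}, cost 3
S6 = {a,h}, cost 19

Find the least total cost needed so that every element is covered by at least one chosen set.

S3, S5 cover every element at cost 3 + 3 = 6.
Any cover uses at least 2 sets; among all covering selections none totals below 6.

6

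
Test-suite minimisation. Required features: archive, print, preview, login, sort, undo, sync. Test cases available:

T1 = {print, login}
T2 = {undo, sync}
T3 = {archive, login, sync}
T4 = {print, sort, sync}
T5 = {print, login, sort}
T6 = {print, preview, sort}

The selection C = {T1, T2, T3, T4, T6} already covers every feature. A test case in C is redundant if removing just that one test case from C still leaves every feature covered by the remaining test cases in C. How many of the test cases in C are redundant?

Drop T1: the rest still cover every feature — redundant.
Drop T2: undo uncovered — not redundant.
Drop T3: archive uncovered — not redundant.
Drop T4: the rest still cover every feature — redundant.
Drop T6: preview uncovered — not redundant.
2 redundant: T1, T4.

2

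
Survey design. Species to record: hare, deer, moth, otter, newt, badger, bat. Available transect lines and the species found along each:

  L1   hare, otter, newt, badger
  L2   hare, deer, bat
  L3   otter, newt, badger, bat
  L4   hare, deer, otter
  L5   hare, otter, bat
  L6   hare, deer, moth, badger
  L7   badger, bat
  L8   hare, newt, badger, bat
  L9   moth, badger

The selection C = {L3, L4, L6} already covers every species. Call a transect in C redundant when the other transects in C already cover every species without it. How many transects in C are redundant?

Drop L3: newt, bat uncovered — not redundant.
Drop L4: the rest still cover every species — redundant.
Drop L6: moth uncovered — not redundant.
1 redundant: L4.

1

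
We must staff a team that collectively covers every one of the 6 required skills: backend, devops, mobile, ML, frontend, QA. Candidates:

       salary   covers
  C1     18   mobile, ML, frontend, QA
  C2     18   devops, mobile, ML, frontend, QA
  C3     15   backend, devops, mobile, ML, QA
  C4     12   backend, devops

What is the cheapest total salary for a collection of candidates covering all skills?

C1, C4 cover every skill at salary 18 + 12 = 30.
Any cover uses at least 2 candidates; among all covering selections none totals below 30.
Greedy by coverage-per-salary would pick C3, C1 for 33 — worse than the optimum 30.

30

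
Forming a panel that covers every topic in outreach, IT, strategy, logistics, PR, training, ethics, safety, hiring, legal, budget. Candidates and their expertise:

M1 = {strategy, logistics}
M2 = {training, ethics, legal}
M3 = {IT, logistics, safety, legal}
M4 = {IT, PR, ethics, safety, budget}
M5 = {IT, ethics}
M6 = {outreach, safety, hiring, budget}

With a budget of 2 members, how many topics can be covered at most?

7

Choosing M1, M4 covers {IT, strategy, logistics, PR, ethics, safety, budget} — 7 topics.
No choice of 2 members does better; here outreach, training, hiring, legal are left uncovered.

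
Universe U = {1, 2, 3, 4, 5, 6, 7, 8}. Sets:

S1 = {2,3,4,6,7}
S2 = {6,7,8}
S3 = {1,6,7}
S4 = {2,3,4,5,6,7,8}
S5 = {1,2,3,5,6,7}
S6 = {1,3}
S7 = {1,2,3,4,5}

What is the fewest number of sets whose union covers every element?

S2, S7 together cover {1, 2, 3, 4, 5, 6, 7, 8} — every element.
No single set contains all 8 elements, so 2 is optimal.

2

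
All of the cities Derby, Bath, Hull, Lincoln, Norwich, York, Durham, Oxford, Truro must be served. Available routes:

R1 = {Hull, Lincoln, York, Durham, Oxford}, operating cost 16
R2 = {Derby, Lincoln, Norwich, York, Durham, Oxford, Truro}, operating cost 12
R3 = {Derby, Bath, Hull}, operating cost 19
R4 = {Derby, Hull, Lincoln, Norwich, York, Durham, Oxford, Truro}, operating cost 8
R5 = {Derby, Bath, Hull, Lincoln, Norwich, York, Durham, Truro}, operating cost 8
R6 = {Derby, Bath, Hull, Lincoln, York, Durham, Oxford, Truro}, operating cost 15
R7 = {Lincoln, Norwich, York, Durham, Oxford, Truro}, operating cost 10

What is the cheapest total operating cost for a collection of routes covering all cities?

R4, R5 cover every city at operating cost 8 + 8 = 16.
Any cover uses at least 2 routes; among all covering selections none totals below 16.

16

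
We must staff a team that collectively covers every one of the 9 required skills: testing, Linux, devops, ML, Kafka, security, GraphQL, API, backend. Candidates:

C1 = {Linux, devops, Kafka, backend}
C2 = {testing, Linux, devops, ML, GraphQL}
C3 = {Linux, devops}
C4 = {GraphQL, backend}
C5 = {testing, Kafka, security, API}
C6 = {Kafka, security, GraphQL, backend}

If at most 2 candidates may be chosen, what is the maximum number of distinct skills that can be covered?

Choosing C2, C5 covers {testing, Linux, devops, ML, Kafka, security, GraphQL, API} — 8 skills.
No choice of 2 candidates does better; here backend is left uncovered.

8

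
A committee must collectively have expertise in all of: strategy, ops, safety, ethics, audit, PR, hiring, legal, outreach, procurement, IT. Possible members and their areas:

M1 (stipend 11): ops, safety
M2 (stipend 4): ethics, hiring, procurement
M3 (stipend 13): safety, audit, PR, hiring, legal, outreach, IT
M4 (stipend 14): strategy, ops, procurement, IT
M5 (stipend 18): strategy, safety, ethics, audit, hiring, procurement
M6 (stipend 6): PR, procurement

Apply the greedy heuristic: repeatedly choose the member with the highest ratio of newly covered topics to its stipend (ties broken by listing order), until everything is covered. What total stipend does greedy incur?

Pick 1: M2 adds 3 new (ethics, hiring, procurement) at stipend 4 (ratio 3/4).
Pick 2: M3 adds 6 new (safety, audit, PR, legal, outreach, IT) at stipend 13 (ratio 6/13).
Pick 3: M4 adds 2 new (strategy, ops) at stipend 14 (ratio 2/14).
Greedy total stipend: 4 + 13 + 14 = 31.

31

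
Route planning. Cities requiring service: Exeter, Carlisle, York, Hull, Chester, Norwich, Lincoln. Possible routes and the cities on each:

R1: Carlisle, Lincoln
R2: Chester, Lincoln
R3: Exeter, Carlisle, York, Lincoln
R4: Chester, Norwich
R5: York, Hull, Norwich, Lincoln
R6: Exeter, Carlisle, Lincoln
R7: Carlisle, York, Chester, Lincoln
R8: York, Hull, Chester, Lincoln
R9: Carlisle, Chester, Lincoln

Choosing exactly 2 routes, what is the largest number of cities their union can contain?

6

Choosing R3, R4 covers {Exeter, Carlisle, York, Chester, Norwich, Lincoln} — 6 cities.
No choice of 2 routes does better; here Hull is left uncovered.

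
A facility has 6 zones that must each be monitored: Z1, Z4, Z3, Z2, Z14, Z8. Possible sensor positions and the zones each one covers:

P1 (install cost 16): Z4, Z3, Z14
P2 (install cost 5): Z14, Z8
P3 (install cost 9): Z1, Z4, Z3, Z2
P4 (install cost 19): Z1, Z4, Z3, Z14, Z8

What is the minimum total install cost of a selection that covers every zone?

P2, P3 cover every zone at install cost 5 + 9 = 14.
Any cover uses at least 2 sensor positions; among all covering selections none totals below 14.

14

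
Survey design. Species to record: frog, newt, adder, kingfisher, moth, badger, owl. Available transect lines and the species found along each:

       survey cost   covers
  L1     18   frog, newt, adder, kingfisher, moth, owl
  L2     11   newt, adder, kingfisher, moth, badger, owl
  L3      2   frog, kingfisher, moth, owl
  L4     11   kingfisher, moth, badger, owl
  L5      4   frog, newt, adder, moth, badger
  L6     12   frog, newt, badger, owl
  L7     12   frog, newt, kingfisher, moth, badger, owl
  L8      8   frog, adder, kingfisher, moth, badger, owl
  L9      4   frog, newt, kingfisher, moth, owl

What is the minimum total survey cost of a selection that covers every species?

L3, L5 cover every species at survey cost 2 + 4 = 6.
Any cover uses at least 2 transects; among all covering selections none totals below 6.

6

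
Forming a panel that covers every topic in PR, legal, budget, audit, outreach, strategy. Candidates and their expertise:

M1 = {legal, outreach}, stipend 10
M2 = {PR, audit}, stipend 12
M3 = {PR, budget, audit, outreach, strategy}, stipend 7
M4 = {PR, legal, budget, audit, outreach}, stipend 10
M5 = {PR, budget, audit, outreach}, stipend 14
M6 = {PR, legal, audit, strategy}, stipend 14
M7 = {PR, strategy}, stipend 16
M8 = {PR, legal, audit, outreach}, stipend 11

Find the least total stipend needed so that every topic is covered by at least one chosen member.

M1, M3 cover every topic at stipend 10 + 7 = 17.
Any cover uses at least 2 members; among all covering selections none totals below 17.

17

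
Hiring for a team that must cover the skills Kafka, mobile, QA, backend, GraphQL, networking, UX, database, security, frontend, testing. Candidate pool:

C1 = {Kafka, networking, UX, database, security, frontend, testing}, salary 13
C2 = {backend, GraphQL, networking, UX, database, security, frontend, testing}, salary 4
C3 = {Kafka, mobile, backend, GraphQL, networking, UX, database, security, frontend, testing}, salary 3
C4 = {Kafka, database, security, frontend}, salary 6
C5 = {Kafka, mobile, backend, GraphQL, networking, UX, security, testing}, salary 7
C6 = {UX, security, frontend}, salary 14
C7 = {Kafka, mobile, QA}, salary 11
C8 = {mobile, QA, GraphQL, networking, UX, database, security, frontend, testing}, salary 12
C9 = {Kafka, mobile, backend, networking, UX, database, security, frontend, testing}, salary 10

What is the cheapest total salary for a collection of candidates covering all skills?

14

C3, C7 cover every skill at salary 3 + 11 = 14.
Any cover uses at least 2 candidates; among all covering selections none totals below 14.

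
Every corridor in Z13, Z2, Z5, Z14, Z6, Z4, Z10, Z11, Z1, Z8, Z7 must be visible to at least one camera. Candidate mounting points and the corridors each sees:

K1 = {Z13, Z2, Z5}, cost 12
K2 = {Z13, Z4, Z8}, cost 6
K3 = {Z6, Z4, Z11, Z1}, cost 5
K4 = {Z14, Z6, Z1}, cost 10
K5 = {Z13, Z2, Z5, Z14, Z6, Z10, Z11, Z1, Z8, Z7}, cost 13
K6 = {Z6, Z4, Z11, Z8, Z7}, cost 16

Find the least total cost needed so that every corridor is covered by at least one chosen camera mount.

K3, K5 cover every corridor at cost 5 + 13 = 18.
Any cover uses at least 2 camera mounts; among all covering selections none totals below 18.

18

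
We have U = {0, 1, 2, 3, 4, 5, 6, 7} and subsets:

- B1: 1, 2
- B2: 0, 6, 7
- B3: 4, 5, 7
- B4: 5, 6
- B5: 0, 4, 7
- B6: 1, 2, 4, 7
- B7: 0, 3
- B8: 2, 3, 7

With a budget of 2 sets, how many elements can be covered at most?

6

Choosing B2, B6 covers {0, 1, 2, 4, 6, 7} — 6 elements.
No choice of 2 sets does better; here 3, 5 are left uncovered.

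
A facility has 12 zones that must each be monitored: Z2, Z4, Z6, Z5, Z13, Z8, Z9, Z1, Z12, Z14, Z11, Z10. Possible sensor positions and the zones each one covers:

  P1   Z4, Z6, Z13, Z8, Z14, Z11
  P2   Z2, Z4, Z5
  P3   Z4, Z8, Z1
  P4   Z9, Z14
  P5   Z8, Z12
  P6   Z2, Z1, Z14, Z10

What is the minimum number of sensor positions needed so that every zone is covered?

5

P1, P2, P4, P5, P6 together cover {Z2, Z4, Z6, Z5, Z13, Z8, Z9, Z1, Z12, Z14, Z11, Z10} — every zone.
No 4 of the 6 sensor positions cover everything (all 15 size-4 selections fall short), so 5 is minimum.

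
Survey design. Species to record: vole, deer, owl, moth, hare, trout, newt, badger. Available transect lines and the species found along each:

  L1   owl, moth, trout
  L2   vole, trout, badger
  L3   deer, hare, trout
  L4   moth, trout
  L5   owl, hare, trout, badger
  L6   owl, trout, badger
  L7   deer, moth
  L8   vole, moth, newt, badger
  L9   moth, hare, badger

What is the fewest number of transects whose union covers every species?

L1, L3, L8 together cover {vole, deer, owl, moth, hare, trout, newt, badger} — every species.
No 2 of the 9 transects cover everything (all 36 pairs fall short), so 3 is minimum.

3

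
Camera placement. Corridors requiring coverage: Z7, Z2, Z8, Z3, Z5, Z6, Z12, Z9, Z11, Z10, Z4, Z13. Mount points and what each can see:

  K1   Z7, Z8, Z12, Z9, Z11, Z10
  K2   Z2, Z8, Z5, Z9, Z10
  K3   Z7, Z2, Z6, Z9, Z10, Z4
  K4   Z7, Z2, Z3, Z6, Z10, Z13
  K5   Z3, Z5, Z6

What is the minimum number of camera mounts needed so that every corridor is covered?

K1, K2, K3, K4 together cover {Z7, Z2, Z8, Z3, Z5, Z6, Z12, Z9, Z11, Z10, Z4, Z13} — every corridor.
No 3 of the 5 camera mounts cover everything (all 10 triples fall short), so 4 is minimum.

4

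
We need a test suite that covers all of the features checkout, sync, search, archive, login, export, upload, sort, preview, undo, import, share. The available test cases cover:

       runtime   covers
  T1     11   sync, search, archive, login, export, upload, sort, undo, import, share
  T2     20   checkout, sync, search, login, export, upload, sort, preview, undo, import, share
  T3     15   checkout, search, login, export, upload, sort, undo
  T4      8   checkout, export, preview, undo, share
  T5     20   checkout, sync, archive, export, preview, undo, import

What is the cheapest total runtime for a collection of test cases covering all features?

19

T1, T4 cover every feature at runtime 11 + 8 = 19.
Any cover uses at least 2 test cases; among all covering selections none totals below 19.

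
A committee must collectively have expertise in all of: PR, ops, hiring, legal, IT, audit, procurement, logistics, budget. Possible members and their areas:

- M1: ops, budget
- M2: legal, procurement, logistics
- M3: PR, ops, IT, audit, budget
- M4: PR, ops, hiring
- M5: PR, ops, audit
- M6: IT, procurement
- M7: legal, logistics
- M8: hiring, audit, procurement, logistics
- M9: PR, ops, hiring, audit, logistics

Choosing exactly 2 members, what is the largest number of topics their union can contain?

Choosing M2, M3 covers {PR, ops, legal, IT, audit, procurement, logistics, budget} — 8 topics.
No choice of 2 members does better; here hiring is left uncovered.

8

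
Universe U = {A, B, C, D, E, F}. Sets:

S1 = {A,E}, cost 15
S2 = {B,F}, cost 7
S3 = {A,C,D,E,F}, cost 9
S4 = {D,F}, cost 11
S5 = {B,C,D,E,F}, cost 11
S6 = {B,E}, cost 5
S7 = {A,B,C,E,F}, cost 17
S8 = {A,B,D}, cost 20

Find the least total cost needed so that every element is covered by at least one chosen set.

14

S3, S6 cover every element at cost 9 + 5 = 14.
Any cover uses at least 2 sets; among all covering selections none totals below 14.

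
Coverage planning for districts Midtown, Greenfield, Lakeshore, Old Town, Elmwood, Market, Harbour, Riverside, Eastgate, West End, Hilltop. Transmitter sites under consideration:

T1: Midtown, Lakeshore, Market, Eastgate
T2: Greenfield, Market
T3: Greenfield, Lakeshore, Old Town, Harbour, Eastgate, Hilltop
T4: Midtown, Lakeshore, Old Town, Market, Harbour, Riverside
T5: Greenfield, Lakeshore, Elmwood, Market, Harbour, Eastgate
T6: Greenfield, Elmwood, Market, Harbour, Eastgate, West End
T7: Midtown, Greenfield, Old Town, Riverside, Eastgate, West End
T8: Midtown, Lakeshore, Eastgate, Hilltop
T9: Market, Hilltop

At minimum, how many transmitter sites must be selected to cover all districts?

3

T3, T4, T6 together cover {Midtown, Greenfield, Lakeshore, Old Town, Elmwood, Market, Harbour, Riverside, Eastgate, West End, Hilltop} — every district.
No 2 of the 9 transmitter sites cover everything (all 36 pairs fall short), so 3 is minimum.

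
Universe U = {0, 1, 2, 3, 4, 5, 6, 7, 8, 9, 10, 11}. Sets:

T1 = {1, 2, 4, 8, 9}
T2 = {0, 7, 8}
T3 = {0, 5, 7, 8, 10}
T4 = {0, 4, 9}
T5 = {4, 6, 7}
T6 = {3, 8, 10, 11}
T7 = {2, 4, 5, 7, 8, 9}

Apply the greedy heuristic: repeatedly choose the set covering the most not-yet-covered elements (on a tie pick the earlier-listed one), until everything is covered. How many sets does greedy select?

Pick 1: T7 covers 6 new elements (2, 4, 5, 7, 8, 9).
Pick 2: T6 covers 3 new elements (3, 10, 11).
Pick 3: T1 covers 1 new elements (1).
Pick 4: T2 covers 1 new elements (0).
Pick 5: T5 covers 1 new elements (6).
Greedy uses 5 sets. (The true minimum is 4.)

5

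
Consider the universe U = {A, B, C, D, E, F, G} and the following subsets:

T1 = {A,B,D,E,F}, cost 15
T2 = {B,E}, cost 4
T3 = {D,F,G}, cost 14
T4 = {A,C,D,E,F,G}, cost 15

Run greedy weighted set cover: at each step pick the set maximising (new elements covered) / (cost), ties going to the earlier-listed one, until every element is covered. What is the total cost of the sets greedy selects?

19

Pick 1: T2 adds 2 new (B, E) at cost 4 (ratio 2/4).
Pick 2: T4 adds 5 new (A, C, D, F, G) at cost 15 (ratio 5/15).
Greedy total cost: 4 + 15 = 19.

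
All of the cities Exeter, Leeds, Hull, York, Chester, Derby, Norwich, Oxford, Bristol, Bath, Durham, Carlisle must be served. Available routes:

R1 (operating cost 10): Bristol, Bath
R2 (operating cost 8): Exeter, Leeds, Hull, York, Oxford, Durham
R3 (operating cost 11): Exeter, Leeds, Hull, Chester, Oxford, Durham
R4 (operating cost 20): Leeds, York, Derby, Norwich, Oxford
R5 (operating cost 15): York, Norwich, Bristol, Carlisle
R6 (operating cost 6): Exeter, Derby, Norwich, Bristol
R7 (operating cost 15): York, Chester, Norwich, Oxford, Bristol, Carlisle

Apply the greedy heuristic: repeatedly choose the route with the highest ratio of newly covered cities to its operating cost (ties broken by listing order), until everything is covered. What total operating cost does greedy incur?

39

Pick 1: R2 adds 6 new (Exeter, Leeds, Hull, York, Oxford, Durham) at operating cost 8 (ratio 6/8).
Pick 2: R6 adds 3 new (Derby, Norwich, Bristol) at operating cost 6 (ratio 3/6).
Pick 3: R7 adds 2 new (Chester, Carlisle) at operating cost 15 (ratio 2/15).
Pick 4: R1 adds 1 new (Bath) at operating cost 10 (ratio 1/10).
Greedy total operating cost: 8 + 6 + 15 + 10 = 39.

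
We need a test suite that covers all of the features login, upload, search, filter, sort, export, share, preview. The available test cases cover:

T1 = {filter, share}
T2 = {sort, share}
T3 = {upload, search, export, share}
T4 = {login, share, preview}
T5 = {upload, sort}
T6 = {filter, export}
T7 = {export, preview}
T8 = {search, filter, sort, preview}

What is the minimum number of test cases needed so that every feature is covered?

T3, T4, T8 together cover {login, upload, search, filter, sort, export, share, preview} — every feature.
No 2 of the 8 test cases cover everything (all 28 pairs fall short), so 3 is minimum.

3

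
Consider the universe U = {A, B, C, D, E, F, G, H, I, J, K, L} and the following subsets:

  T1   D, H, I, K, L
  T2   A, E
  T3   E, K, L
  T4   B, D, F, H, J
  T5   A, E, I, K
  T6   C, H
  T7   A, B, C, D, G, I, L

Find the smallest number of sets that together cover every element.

T3, T4, T7 together cover {A, B, C, D, E, F, G, H, I, J, K, L} — every element.
No 2 of the 7 sets cover everything (all 21 pairs fall short), so 3 is minimum.

3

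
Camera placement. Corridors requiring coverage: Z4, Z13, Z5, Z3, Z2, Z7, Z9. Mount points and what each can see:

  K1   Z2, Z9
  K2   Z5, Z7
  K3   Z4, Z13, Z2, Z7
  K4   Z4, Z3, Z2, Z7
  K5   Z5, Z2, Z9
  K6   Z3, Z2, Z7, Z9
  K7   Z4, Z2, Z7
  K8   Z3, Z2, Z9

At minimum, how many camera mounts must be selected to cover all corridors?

3

K2, K3, K6 together cover {Z4, Z13, Z5, Z3, Z2, Z7, Z9} — every corridor.
No 2 of the 8 camera mounts cover everything (all 28 pairs fall short), so 3 is minimum.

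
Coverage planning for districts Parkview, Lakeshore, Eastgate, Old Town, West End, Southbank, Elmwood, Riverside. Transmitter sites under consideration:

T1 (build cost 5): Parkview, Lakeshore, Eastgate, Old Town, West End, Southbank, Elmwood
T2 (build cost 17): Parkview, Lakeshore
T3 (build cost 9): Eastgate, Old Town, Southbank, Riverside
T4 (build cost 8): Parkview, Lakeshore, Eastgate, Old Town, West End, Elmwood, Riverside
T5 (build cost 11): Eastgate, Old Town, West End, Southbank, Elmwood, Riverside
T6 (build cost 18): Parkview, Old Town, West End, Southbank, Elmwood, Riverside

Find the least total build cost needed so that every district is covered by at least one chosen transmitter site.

13

T1, T4 cover every district at build cost 5 + 8 = 13.
Any cover uses at least 2 transmitter sites; among all covering selections none totals below 13.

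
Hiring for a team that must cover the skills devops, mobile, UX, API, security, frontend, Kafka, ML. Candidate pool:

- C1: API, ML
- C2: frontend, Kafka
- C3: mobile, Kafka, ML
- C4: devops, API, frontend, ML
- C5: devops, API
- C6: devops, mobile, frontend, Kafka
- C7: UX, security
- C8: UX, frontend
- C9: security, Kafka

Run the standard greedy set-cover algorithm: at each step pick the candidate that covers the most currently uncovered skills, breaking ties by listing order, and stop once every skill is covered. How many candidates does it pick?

Pick 1: C4 covers 4 new skills (devops, API, frontend, ML).
Pick 2: C3 covers 2 new skills (mobile, Kafka).
Pick 3: C7 covers 2 new skills (UX, security).
Greedy uses 3 candidates.

3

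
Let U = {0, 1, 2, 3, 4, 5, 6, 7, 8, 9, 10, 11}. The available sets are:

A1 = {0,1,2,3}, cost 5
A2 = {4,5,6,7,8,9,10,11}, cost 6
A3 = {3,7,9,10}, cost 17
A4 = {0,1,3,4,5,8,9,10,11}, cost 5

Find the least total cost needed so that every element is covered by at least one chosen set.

11

A1, A2 cover every element at cost 5 + 6 = 11.
Any cover uses at least 2 sets; among all covering selections none totals below 11.
Greedy by coverage-per-cost would pick A4, A2, A1 for 16 — worse than the optimum 11.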